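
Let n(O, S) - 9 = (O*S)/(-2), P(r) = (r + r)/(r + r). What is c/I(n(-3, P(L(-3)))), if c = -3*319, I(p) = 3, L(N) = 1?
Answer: -319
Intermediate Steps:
P(r) = 1 (P(r) = (2*r)/((2*r)) = (2*r)*(1/(2*r)) = 1)
n(O, S) = 9 - O*S/2 (n(O, S) = 9 + (O*S)/(-2) = 9 + (O*S)*(-1/2) = 9 - O*S/2)
c = -957
c/I(n(-3, P(L(-3)))) = -957/3 = -957*1/3 = -319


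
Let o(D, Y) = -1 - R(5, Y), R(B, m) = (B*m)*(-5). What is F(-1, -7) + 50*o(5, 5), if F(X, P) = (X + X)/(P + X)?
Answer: 24801/4 ≈ 6200.3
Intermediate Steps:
F(X, P) = 2*X/(P + X) (F(X, P) = (2*X)/(P + X) = 2*X/(P + X))
R(B, m) = -5*B*m
o(D, Y) = -1 + 25*Y (o(D, Y) = -1 - (-5)*5*Y = -1 - (-25)*Y = -1 + 25*Y)
F(-1, -7) + 50*o(5, 5) = 2*(-1)/(-7 - 1) + 50*(-1 + 25*5) = 2*(-1)/(-8) + 50*(-1 + 125) = 2*(-1)*(-⅛) + 50*124 = ¼ + 6200 = 24801/4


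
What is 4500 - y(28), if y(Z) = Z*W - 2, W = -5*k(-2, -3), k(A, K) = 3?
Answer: 4922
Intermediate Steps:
W = -15 (W = -5*3 = -15)
y(Z) = -2 - 15*Z (y(Z) = Z*(-15) - 2 = -15*Z - 2 = -2 - 15*Z)
4500 - y(28) = 4500 - (-2 - 15*28) = 4500 - (-2 - 420) = 4500 - 1*(-422) = 4500 + 422 = 4922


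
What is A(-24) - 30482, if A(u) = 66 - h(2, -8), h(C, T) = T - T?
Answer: -30416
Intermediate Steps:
h(C, T) = 0
A(u) = 66 (A(u) = 66 - 1*0 = 66 + 0 = 66)
A(-24) - 30482 = 66 - 30482 = -30416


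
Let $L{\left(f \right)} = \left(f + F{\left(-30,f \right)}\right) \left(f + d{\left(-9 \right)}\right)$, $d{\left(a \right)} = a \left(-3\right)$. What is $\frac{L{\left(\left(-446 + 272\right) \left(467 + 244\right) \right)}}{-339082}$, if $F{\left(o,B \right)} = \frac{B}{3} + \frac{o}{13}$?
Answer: $- \frac{132617572461}{2204033} \approx -60170.0$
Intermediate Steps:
$F{\left(o,B \right)} = \frac{B}{3} + \frac{o}{13}$ ($F{\left(o,B \right)} = B \frac{1}{3} + o \frac{1}{13} = \frac{B}{3} + \frac{o}{13}$)
$d{\left(a \right)} = - 3 a$
$L{\left(f \right)} = \left(27 + f\right) \left(- \frac{30}{13} + \frac{4 f}{3}\right)$ ($L{\left(f \right)} = \left(f + \left(\frac{f}{3} + \frac{1}{13} \left(-30\right)\right)\right) \left(f - -27\right) = \left(f + \left(\frac{f}{3} - \frac{30}{13}\right)\right) \left(f + 27\right) = \left(f + \left(- \frac{30}{13} + \frac{f}{3}\right)\right) \left(27 + f\right) = \left(- \frac{30}{13} + \frac{4 f}{3}\right) \left(27 + f\right) = \left(27 + f\right) \left(- \frac{30}{13} + \frac{4 f}{3}\right)$)
$\frac{L{\left(\left(-446 + 272\right) \left(467 + 244\right) \right)}}{-339082} = \frac{- \frac{810}{13} + \frac{4 \left(\left(-446 + 272\right) \left(467 + 244\right)\right)^{2}}{3} + \frac{438 \left(-446 + 272\right) \left(467 + 244\right)}{13}}{-339082} = \left(- \frac{810}{13} + \frac{4 \left(\left(-174\right) 711\right)^{2}}{3} + \frac{438 \left(\left(-174\right) 711\right)}{13}\right) \left(- \frac{1}{339082}\right) = \left(- \frac{810}{13} + \frac{4 \left(-123714\right)^{2}}{3} + \frac{438}{13} \left(-123714\right)\right) \left(- \frac{1}{339082}\right) = \left(- \frac{810}{13} + \frac{4}{3} \cdot 15305153796 - \frac{54186732}{13}\right) \left(- \frac{1}{339082}\right) = \left(- \frac{810}{13} + 20406871728 - \frac{54186732}{13}\right) \left(- \frac{1}{339082}\right) = \frac{265235144922}{13} \left(- \frac{1}{339082}\right) = - \frac{132617572461}{2204033}$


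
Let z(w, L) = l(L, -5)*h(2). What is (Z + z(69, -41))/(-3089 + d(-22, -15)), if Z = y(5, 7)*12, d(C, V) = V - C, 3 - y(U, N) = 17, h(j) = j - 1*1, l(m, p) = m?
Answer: 209/3082 ≈ 0.067813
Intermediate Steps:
h(j) = -1 + j (h(j) = j - 1 = -1 + j)
z(w, L) = L (z(w, L) = L*(-1 + 2) = L*1 = L)
y(U, N) = -14 (y(U, N) = 3 - 1*17 = 3 - 17 = -14)
Z = -168 (Z = -14*12 = -168)
(Z + z(69, -41))/(-3089 + d(-22, -15)) = (-168 - 41)/(-3089 + (-15 - 1*(-22))) = -209/(-3089 + (-15 + 22)) = -209/(-3089 + 7) = -209/(-3082) = -209*(-1/3082) = 209/3082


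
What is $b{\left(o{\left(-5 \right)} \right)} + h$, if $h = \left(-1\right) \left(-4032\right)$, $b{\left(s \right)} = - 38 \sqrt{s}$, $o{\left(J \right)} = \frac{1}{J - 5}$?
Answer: $4032 - \frac{19 i \sqrt{10}}{5} \approx 4032.0 - 12.017 i$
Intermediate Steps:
$o{\left(J \right)} = \frac{1}{-5 + J}$
$h = 4032$
$b{\left(o{\left(-5 \right)} \right)} + h = - 38 \sqrt{\frac{1}{-5 - 5}} + 4032 = - 38 \sqrt{\frac{1}{-10}} + 4032 = - 38 \sqrt{- \frac{1}{10}} + 4032 = - 38 \frac{i \sqrt{10}}{10} + 4032 = - \frac{19 i \sqrt{10}}{5} + 4032 = 4032 - \frac{19 i \sqrt{10}}{5}$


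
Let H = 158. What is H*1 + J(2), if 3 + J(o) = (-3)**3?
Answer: 128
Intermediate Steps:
J(o) = -30 (J(o) = -3 + (-3)**3 = -3 - 27 = -30)
H*1 + J(2) = 158*1 - 30 = 158 - 30 = 128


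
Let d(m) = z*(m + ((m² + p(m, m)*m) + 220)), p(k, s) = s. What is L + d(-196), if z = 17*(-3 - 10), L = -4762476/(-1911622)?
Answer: -16234615676498/955811 ≈ -1.6985e+7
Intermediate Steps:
L = 2381238/955811 (L = -4762476*(-1/1911622) = 2381238/955811 ≈ 2.4913)
z = -221 (z = 17*(-13) = -221)
d(m) = -48620 - 442*m² - 221*m (d(m) = -221*(m + ((m² + m*m) + 220)) = -221*(m + ((m² + m²) + 220)) = -221*(m + (2*m² + 220)) = -221*(m + (220 + 2*m²)) = -221*(220 + m + 2*m²) = -48620 - 442*m² - 221*m)
L + d(-196) = 2381238/955811 + (-48620 - 442*(-196)² - 221*(-196)) = 2381238/955811 + (-48620 - 442*38416 + 43316) = 2381238/955811 + (-48620 - 16979872 + 43316) = 2381238/955811 - 16985176 = -16234615676498/955811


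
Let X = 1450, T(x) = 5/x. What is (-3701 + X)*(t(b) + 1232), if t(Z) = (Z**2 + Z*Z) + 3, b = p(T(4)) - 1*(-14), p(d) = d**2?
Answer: -495402331/128 ≈ -3.8703e+6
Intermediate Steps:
b = 249/16 (b = (5/4)**2 - 1*(-14) = (5*(1/4))**2 + 14 = (5/4)**2 + 14 = 25/16 + 14 = 249/16 ≈ 15.563)
t(Z) = 3 + 2*Z**2 (t(Z) = (Z**2 + Z**2) + 3 = 2*Z**2 + 3 = 3 + 2*Z**2)
(-3701 + X)*(t(b) + 1232) = (-3701 + 1450)*((3 + 2*(249/16)**2) + 1232) = -2251*((3 + 2*(62001/256)) + 1232) = -2251*((3 + 62001/128) + 1232) = -2251*(62385/128 + 1232) = -2251*220081/128 = -495402331/128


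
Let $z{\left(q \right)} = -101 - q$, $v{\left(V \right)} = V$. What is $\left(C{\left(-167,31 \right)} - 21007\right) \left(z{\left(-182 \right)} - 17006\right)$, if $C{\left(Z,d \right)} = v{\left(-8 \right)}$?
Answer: $355678875$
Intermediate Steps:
$C{\left(Z,d \right)} = -8$
$\left(C{\left(-167,31 \right)} - 21007\right) \left(z{\left(-182 \right)} - 17006\right) = \left(-8 - 21007\right) \left(\left(-101 - -182\right) - 17006\right) = - 21015 \left(\left(-101 + 182\right) - 17006\right) = - 21015 \left(81 - 17006\right) = \left(-21015\right) \left(-16925\right) = 355678875$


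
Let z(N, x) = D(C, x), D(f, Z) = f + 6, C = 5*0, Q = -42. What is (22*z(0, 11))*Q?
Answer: -5544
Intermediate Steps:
C = 0
D(f, Z) = 6 + f
z(N, x) = 6 (z(N, x) = 6 + 0 = 6)
(22*z(0, 11))*Q = (22*6)*(-42) = 132*(-42) = -5544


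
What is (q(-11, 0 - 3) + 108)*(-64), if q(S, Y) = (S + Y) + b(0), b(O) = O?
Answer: -6016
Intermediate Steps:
q(S, Y) = S + Y (q(S, Y) = (S + Y) + 0 = S + Y)
(q(-11, 0 - 3) + 108)*(-64) = ((-11 + (0 - 3)) + 108)*(-64) = ((-11 - 3) + 108)*(-64) = (-14 + 108)*(-64) = 94*(-64) = -6016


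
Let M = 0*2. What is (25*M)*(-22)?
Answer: 0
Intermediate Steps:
M = 0
(25*M)*(-22) = (25*0)*(-22) = 0*(-22) = 0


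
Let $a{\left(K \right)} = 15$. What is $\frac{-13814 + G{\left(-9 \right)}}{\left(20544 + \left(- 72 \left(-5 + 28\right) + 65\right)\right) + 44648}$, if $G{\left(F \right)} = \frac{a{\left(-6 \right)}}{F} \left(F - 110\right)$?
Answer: $- \frac{40847}{190803} \approx -0.21408$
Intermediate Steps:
$G{\left(F \right)} = \frac{15 \left(-110 + F\right)}{F}$ ($G{\left(F \right)} = \frac{15}{F} \left(F - 110\right) = \frac{15}{F} \left(-110 + F\right) = \frac{15 \left(-110 + F\right)}{F}$)
$\frac{-13814 + G{\left(-9 \right)}}{\left(20544 + \left(- 72 \left(-5 + 28\right) + 65\right)\right) + 44648} = \frac{-13814 - \left(-15 + \frac{1650}{-9}\right)}{\left(20544 + \left(- 72 \left(-5 + 28\right) + 65\right)\right) + 44648} = \frac{-13814 + \left(15 - - \frac{550}{3}\right)}{\left(20544 + \left(\left(-72\right) 23 + 65\right)\right) + 44648} = \frac{-13814 + \left(15 + \frac{550}{3}\right)}{\left(20544 + \left(-1656 + 65\right)\right) + 44648} = \frac{-13814 + \frac{595}{3}}{\left(20544 - 1591\right) + 44648} = - \frac{40847}{3 \left(18953 + 44648\right)} = - \frac{40847}{3 \cdot 63601} = \left(- \frac{40847}{3}\right) \frac{1}{63601} = - \frac{40847}{190803}$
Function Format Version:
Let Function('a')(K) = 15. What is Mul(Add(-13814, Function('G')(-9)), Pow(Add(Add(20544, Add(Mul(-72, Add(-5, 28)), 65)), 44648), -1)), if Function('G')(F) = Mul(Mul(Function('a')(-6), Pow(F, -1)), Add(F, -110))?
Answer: Rational(-40847, 190803) ≈ -0.21408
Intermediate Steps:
Function('G')(F) = Mul(15, Pow(F, -1), Add(-110, F)) (Function('G')(F) = Mul(Mul(15, Pow(F, -1)), Add(F, -110)) = Mul(Mul(15, Pow(F, -1)), Add(-110, F)) = Mul(15, Pow(F, -1), Add(-110, F)))
Mul(Add(-13814, Function('G')(-9)), Pow(Add(Add(20544, Add(Mul(-72, Add(-5, 28)), 65)), 44648), -1)) = Mul(Add(-13814, Add(15, Mul(-1650, Pow(-9, -1)))), Pow(Add(Add(20544, Add(Mul(-72, Add(-5, 28)), 65)), 44648), -1)) = Mul(Add(-13814, Add(15, Mul(-1650, Rational(-1, 9)))), Pow(Add(Add(20544, Add(Mul(-72, 23), 65)), 44648), -1)) = Mul(Add(-13814, Add(15, Rational(550, 3))), Pow(Add(Add(20544, Add(-1656, 65)), 44648), -1)) = Mul(Add(-13814, Rational(595, 3)), Pow(Add(Add(20544, -1591), 44648), -1)) = Mul(Rational(-40847, 3), Pow(Add(18953, 44648), -1)) = Mul(Rational(-40847, 3), Pow(63601, -1)) = Mul(Rational(-40847, 3), Rational(1, 63601)) = Rational(-40847, 190803)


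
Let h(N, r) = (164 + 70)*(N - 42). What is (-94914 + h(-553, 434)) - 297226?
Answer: -531370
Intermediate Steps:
h(N, r) = -9828 + 234*N (h(N, r) = 234*(-42 + N) = -9828 + 234*N)
(-94914 + h(-553, 434)) - 297226 = (-94914 + (-9828 + 234*(-553))) - 297226 = (-94914 + (-9828 - 129402)) - 297226 = (-94914 - 139230) - 297226 = -234144 - 297226 = -531370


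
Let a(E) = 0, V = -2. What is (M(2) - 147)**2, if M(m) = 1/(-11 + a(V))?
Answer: 2617924/121 ≈ 21636.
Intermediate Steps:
M(m) = -1/11 (M(m) = 1/(-11 + 0) = 1/(-11) = -1/11)
(M(2) - 147)**2 = (-1/11 - 147)**2 = (-1618/11)**2 = 2617924/121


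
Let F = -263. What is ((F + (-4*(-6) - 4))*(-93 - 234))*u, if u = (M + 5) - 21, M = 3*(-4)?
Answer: -2224908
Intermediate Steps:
M = -12
u = -28 (u = (-12 + 5) - 21 = -7 - 21 = -28)
((F + (-4*(-6) - 4))*(-93 - 234))*u = ((-263 + (-4*(-6) - 4))*(-93 - 234))*(-28) = ((-263 + (24 - 4))*(-327))*(-28) = ((-263 + 20)*(-327))*(-28) = -243*(-327)*(-28) = 79461*(-28) = -2224908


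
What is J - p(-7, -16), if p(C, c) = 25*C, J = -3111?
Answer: -2936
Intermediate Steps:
J - p(-7, -16) = -3111 - 25*(-7) = -3111 - 1*(-175) = -3111 + 175 = -2936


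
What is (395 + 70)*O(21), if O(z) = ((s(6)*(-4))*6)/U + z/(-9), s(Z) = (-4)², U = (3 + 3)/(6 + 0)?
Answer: -179645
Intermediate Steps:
U = 1 (U = 6/6 = 6*(⅙) = 1)
s(Z) = 16
O(z) = -384 - z/9 (O(z) = ((16*(-4))*6)/1 + z/(-9) = -64*6*1 + z*(-⅑) = -384*1 - z/9 = -384 - z/9)
(395 + 70)*O(21) = (395 + 70)*(-384 - ⅑*21) = 465*(-384 - 7/3) = 465*(-1159/3) = -179645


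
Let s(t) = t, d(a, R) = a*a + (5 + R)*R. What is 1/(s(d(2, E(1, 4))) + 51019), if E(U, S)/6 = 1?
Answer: 1/51089 ≈ 1.9574e-5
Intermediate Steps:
E(U, S) = 6 (E(U, S) = 6*1 = 6)
d(a, R) = a² + R*(5 + R)
1/(s(d(2, E(1, 4))) + 51019) = 1/((6² + 2² + 5*6) + 51019) = 1/((36 + 4 + 30) + 51019) = 1/(70 + 51019) = 1/51089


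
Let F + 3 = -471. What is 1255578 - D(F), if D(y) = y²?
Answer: 1030902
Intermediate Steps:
F = -474 (F = -3 - 471 = -474)
1255578 - D(F) = 1255578 - 1*(-474)² = 1255578 - 1*224676 = 1255578 - 224676 = 1030902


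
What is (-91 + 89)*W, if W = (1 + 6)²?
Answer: -98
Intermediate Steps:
W = 49 (W = 7² = 49)
(-91 + 89)*W = (-91 + 89)*49 = -2*49 = -98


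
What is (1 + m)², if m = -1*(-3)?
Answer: 16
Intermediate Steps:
m = 3
(1 + m)² = (1 + 3)² = 4² = 16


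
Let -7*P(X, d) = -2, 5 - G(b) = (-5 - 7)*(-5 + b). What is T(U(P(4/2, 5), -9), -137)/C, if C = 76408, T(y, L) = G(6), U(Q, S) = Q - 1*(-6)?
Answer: 17/76408 ≈ 0.00022249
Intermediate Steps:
G(b) = -55 + 12*b (G(b) = 5 - (-5 - 7)*(-5 + b) = 5 - (-12)*(-5 + b) = 5 - (60 - 12*b) = 5 + (-60 + 12*b) = -55 + 12*b)
P(X, d) = 2/7 (P(X, d) = -⅐*(-2) = 2/7)
U(Q, S) = 6 + Q (U(Q, S) = Q + 6 = 6 + Q)
T(y, L) = 17 (T(y, L) = -55 + 12*6 = -55 + 72 = 17)
T(U(P(4/2, 5), -9), -137)/C = 17/76408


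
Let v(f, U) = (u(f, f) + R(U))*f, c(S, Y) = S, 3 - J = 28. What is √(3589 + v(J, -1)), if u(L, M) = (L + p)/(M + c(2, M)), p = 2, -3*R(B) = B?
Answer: √32001/3 ≈ 59.629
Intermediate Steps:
J = -25 (J = 3 - 1*28 = 3 - 28 = -25)
R(B) = -B/3
u(L, M) = (2 + L)/(2 + M) (u(L, M) = (L + 2)/(M + 2) = (2 + L)/(2 + M))
v(f, U) = f*(1 - U/3) (v(f, U) = ((2 + f)/(2 + f) - U/3)*f = (1 - U/3)*f = f*(1 - U/3))
√(3589 + v(J, -1)) = √(3589 + (⅓)*(-25)*(3 - 1*(-1))) = √(3589 + (⅓)*(-25)*(3 + 1)) = √(3589 + (⅓)*(-25)*4) = √(3589 - 100/3) = √(10667/3) = √32001/3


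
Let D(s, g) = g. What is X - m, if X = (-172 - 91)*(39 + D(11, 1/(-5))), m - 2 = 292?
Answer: -52492/5 ≈ -10498.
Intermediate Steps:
m = 294 (m = 2 + 292 = 294)
X = -51022/5 (X = (-172 - 91)*(39 + 1/(-5)) = -263*(39 + 1*(-1/5)) = -263*(39 - 1/5) = -263*194/5 = -51022/5 ≈ -10204.)
X - m = -51022/5 - 1*294 = -51022/5 - 294 = -52492/5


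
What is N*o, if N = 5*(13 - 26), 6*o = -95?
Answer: 6175/6 ≈ 1029.2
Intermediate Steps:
o = -95/6 (o = (⅙)*(-95) = -95/6 ≈ -15.833)
N = -65 (N = 5*(-13) = -65)
N*o = -65*(-95/6) = 6175/6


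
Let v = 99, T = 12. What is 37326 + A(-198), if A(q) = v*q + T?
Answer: 17736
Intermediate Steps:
A(q) = 12 + 99*q (A(q) = 99*q + 12 = 12 + 99*q)
37326 + A(-198) = 37326 + (12 + 99*(-198)) = 37326 + (12 - 19602) = 37326 - 19590 = 17736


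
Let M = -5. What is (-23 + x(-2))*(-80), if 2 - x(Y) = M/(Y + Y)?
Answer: 1780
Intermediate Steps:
x(Y) = 2 + 5/(2*Y) (x(Y) = 2 - (-5)/(Y + Y) = 2 - (-5)/(2*Y) = 2 + 5/(2*Y))
(-23 + x(-2))*(-80) = (-23 + (2 + (5/2)/(-2)))*(-80) = (-23 + (2 + (5/2)*(-½)))*(-80) = (-23 + (2 - 5/4))*(-80) = (-23 + ¾)*(-80) = -89/4*(-80) = 1780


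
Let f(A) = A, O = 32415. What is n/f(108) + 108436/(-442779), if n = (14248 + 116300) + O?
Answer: 890677569/590372 ≈ 1508.7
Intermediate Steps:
n = 162963 (n = (14248 + 116300) + 32415 = 130548 + 32415 = 162963)
n/f(108) + 108436/(-442779) = 162963/108 + 108436/(-442779) = 162963*(1/108) + 108436*(-1/442779) = 18107/12 - 108436/442779 = 890677569/590372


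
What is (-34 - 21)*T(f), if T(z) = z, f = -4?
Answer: 220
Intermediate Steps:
(-34 - 21)*T(f) = (-34 - 21)*(-4) = -55*(-4) = 220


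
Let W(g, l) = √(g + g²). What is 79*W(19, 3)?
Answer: 158*√95 ≈ 1540.0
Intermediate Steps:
79*W(19, 3) = 79*√(19*(1 + 19)) = 79*√(19*20) = 79*√380 = 79*(2*√95) = 158*√95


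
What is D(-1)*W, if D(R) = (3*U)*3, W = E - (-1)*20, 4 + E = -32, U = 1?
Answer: -144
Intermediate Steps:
E = -36 (E = -4 - 32 = -36)
W = -16 (W = -36 - (-1)*20 = -36 - 1*(-20) = -36 + 20 = -16)
D(R) = 9 (D(R) = (3*1)*3 = 3*3 = 9)
D(-1)*W = 9*(-16) = -144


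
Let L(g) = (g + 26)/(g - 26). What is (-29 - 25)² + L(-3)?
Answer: 84541/29 ≈ 2915.2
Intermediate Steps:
L(g) = (26 + g)/(-26 + g)
(-29 - 25)² + L(-3) = (-29 - 25)² + (26 - 3)/(-26 - 3) = (-54)² + 23/(-29) = 2916 - 1/29*23 = 2916 - 23/29 = 84541/29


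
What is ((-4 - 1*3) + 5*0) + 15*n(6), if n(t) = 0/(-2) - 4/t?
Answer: -17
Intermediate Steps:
n(t) = -4/t (n(t) = 0*(-½) - 4/t = 0 - 4/t = -4/t)
((-4 - 1*3) + 5*0) + 15*n(6) = ((-4 - 1*3) + 5*0) + 15*(-4/6) = ((-4 - 3) + 0) + 15*(-4*⅙) = (-7 + 0) + 15*(-⅔) = -7 - 10 = -17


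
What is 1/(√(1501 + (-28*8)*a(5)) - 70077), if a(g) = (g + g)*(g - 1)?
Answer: -70077/4910793388 - I*√7459/4910793388 ≈ -1.427e-5 - 1.7587e-8*I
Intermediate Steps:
a(g) = 2*g*(-1 + g) (a(g) = (2*g)*(-1 + g) = 2*g*(-1 + g))
1/(√(1501 + (-28*8)*a(5)) - 70077) = 1/(√(1501 + (-28*8)*(2*5*(-1 + 5))) - 70077) = 1/(√(1501 - 448*5*4) - 70077) = 1/(√(1501 - 224*40) - 70077) = 1/(√(1501 - 8960) - 70077) = 1/(√(-7459) - 70077) = 1/(I*√7459 - 70077) = 1/(-70077 + I*√7459)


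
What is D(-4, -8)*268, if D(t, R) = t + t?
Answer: -2144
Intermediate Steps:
D(t, R) = 2*t
D(-4, -8)*268 = (2*(-4))*268 = -8*268 = -2144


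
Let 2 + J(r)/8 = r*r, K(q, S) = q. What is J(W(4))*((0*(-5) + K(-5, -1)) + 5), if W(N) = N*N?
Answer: 0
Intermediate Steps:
W(N) = N**2
J(r) = -16 + 8*r**2 (J(r) = -16 + 8*(r*r) = -16 + 8*r**2)
J(W(4))*((0*(-5) + K(-5, -1)) + 5) = (-16 + 8*(4**2)**2)*((0*(-5) - 5) + 5) = (-16 + 8*16**2)*((0 - 5) + 5) = (-16 + 8*256)*(-5 + 5) = (-16 + 2048)*0 = 2032*0 = 0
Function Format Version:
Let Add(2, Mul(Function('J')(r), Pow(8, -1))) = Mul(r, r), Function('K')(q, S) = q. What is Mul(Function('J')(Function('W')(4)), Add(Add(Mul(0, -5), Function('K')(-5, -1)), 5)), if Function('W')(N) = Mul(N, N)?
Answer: 0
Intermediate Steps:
Function('W')(N) = Pow(N, 2)
Function('J')(r) = Add(-16, Mul(8, Pow(r, 2))) (Function('J')(r) = Add(-16, Mul(8, Mul(r, r))) = Add(-16, Mul(8, Pow(r, 2))))
Mul(Function('J')(Function('W')(4)), Add(Add(Mul(0, -5), Function('K')(-5, -1)), 5)) = Mul(Add(-16, Mul(8, Pow(Pow(4, 2), 2))), Add(Add(Mul(0, -5), -5), 5)) = Mul(Add(-16, Mul(8, Pow(16, 2))), Add(Add(0, -5), 5)) = Mul(Add(-16, Mul(8, 256)), Add(-5, 5)) = Mul(Add(-16, 2048), 0) = Mul(2032, 0) = 0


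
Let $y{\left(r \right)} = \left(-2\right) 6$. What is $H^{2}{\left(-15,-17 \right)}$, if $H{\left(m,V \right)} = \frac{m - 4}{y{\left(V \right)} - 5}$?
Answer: $\frac{361}{289} \approx 1.2491$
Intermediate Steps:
$y{\left(r \right)} = -12$
$H{\left(m,V \right)} = \frac{4}{17} - \frac{m}{17}$ ($H{\left(m,V \right)} = \frac{m - 4}{-12 - 5} = \frac{-4 + m}{-17} = \left(-4 + m\right) \left(- \frac{1}{17}\right) = \frac{4}{17} - \frac{m}{17}$)
$H^{2}{\left(-15,-17 \right)} = \left(\frac{4}{17} - - \frac{15}{17}\right)^{2} = \left(\frac{4}{17} + \frac{15}{17}\right)^{2} = \left(\frac{19}{17}\right)^{2} = \frac{361}{289}$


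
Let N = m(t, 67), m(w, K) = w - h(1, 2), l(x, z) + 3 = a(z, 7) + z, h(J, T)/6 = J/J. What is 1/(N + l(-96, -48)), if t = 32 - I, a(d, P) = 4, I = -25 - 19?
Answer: 1/23 ≈ 0.043478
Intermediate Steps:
I = -44
h(J, T) = 6 (h(J, T) = 6*(J/J) = 6*1 = 6)
t = 76 (t = 32 - 1*(-44) = 32 + 44 = 76)
l(x, z) = 1 + z (l(x, z) = -3 + (4 + z) = 1 + z)
m(w, K) = -6 + w (m(w, K) = w - 1*6 = w - 6 = -6 + w)
N = 70 (N = -6 + 76 = 70)
1/(N + l(-96, -48)) = 1/(70 + (1 - 48)) = 1/(70 - 47) = 1/23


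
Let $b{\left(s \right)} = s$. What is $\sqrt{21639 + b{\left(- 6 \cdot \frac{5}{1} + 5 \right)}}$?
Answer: $\sqrt{21614} \approx 147.02$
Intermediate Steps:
$\sqrt{21639 + b{\left(- 6 \cdot \frac{5}{1} + 5 \right)}} = \sqrt{21639 + \left(- 6 \cdot \frac{5}{1} + 5\right)} = \sqrt{21639 + \left(- 6 \cdot 5 \cdot 1 + 5\right)} = \sqrt{21639 + \left(\left(-6\right) 5 + 5\right)} = \sqrt{21639 + \left(-30 + 5\right)} = \sqrt{21639 - 25} = \sqrt{21614}$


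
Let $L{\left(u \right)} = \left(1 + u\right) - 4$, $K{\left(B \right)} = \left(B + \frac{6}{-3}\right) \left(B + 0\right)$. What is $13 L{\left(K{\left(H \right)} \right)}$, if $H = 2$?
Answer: $-39$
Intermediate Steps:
$K{\left(B \right)} = B \left(-2 + B\right)$ ($K{\left(B \right)} = \left(B + 6 \left(- \frac{1}{3}\right)\right) B = \left(B - 2\right) B = \left(-2 + B\right) B = B \left(-2 + B\right)$)
$L{\left(u \right)} = -3 + u$
$13 L{\left(K{\left(H \right)} \right)} = 13 \left(-3 + 2 \left(-2 + 2\right)\right) = 13 \left(-3 + 2 \cdot 0\right) = 13 \left(-3 + 0\right) = 13 \left(-3\right) = -39$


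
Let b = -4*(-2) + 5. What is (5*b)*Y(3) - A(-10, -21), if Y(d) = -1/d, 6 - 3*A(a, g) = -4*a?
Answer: -31/3 ≈ -10.333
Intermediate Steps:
A(a, g) = 2 + 4*a/3 (A(a, g) = 2 - (-4)*a/3 = 2 + 4*a/3)
b = 13 (b = 8 + 5 = 13)
(5*b)*Y(3) - A(-10, -21) = (5*13)*(-1/3) - (2 + (4/3)*(-10)) = 65*(-1*⅓) - (2 - 40/3) = 65*(-⅓) - 1*(-34/3) = -65/3 + 34/3 = -31/3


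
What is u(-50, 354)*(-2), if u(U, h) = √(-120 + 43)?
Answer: -2*I*√77 ≈ -17.55*I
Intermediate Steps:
u(U, h) = I*√77 (u(U, h) = √(-77) = I*√77)
u(-50, 354)*(-2) = (I*√77)*(-2) = -2*I*√77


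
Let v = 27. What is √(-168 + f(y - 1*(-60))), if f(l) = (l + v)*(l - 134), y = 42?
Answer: 2*I*√1074 ≈ 65.544*I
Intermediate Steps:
f(l) = (-134 + l)*(27 + l) (f(l) = (l + 27)*(l - 134) = (27 + l)*(-134 + l) = (-134 + l)*(27 + l))
√(-168 + f(y - 1*(-60))) = √(-168 + (-3618 + (42 - 1*(-60))² - 107*(42 - 1*(-60)))) = √(-168 + (-3618 + (42 + 60)² - 107*(42 + 60))) = √(-168 + (-3618 + 102² - 107*102)) = √(-168 + (-3618 + 10404 - 10914)) = √(-168 - 4128) = √(-4296) = 2*I*√1074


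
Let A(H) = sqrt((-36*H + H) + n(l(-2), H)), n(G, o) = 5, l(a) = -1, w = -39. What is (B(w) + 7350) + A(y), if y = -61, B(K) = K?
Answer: 7311 + 2*sqrt(535) ≈ 7357.3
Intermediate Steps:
A(H) = sqrt(5 - 35*H) (A(H) = sqrt((-36*H + H) + 5) = sqrt(-35*H + 5) = sqrt(5 - 35*H))
(B(w) + 7350) + A(y) = (-39 + 7350) + sqrt(5 - 35*(-61)) = 7311 + sqrt(5 + 2135) = 7311 + sqrt(2140) = 7311 + 2*sqrt(535)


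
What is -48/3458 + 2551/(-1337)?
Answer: -634681/330239 ≈ -1.9219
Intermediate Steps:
-48/3458 + 2551/(-1337) = -48*1/3458 + 2551*(-1/1337) = -24/1729 - 2551/1337 = -634681/330239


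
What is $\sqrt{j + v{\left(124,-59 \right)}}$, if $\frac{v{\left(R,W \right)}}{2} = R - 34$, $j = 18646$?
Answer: $\sqrt{18826} \approx 137.21$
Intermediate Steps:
$v{\left(R,W \right)} = -68 + 2 R$ ($v{\left(R,W \right)} = 2 \left(R - 34\right) = 2 \left(-34 + R\right) = -68 + 2 R$)
$\sqrt{j + v{\left(124,-59 \right)}} = \sqrt{18646 + \left(-68 + 2 \cdot 124\right)} = \sqrt{18646 + \left(-68 + 248\right)} = \sqrt{18646 + 180} = \sqrt{18826}$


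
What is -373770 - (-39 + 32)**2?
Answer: -373819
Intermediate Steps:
-373770 - (-39 + 32)**2 = -373770 - 1*(-7)**2 = -373770 - 1*49 = -373770 - 49 = -373819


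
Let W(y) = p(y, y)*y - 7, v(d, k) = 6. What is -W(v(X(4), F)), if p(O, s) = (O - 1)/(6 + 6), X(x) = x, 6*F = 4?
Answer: 9/2 ≈ 4.5000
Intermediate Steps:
F = 2/3 (F = (1/6)*4 = 2/3 ≈ 0.66667)
p(O, s) = -1/12 + O/12 (p(O, s) = (-1 + O)/12 = (-1 + O)*(1/12) = -1/12 + O/12)
W(y) = -7 + y*(-1/12 + y/12) (W(y) = (-1/12 + y/12)*y - 7 = y*(-1/12 + y/12) - 7 = -7 + y*(-1/12 + y/12))
-W(v(X(4), F)) = -(-7 + (1/12)*6*(-1 + 6)) = -(-7 + (1/12)*6*5) = -(-7 + 5/2) = -1*(-9/2) = 9/2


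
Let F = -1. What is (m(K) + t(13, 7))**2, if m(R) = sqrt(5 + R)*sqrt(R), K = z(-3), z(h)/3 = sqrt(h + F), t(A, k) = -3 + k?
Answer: (4 + sqrt(6)*sqrt(I)*sqrt(5 + 6*I))**2 ≈ -1.357 + 81.493*I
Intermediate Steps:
z(h) = 3*sqrt(-1 + h) (z(h) = 3*sqrt(h - 1) = 3*sqrt(-1 + h))
K = 6*I (K = 3*sqrt(-1 - 3) = 3*sqrt(-4) = 3*(2*I) = 6*I ≈ 6.0*I)
m(R) = sqrt(R)*sqrt(5 + R)
(m(K) + t(13, 7))**2 = (sqrt(6*I)*sqrt(5 + 6*I) + (-3 + 7))**2 = ((sqrt(6)*sqrt(I))*sqrt(5 + 6*I) + 4)**2 = (sqrt(6)*sqrt(I)*sqrt(5 + 6*I) + 4)**2 = (4 + sqrt(6)*sqrt(I)*sqrt(5 + 6*I))**2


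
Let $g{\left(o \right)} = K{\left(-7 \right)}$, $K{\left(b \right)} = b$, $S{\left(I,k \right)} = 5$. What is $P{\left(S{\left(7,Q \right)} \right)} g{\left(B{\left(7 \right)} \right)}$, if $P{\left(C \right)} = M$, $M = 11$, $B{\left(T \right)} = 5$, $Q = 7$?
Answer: $-77$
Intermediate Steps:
$P{\left(C \right)} = 11$
$g{\left(o \right)} = -7$
$P{\left(S{\left(7,Q \right)} \right)} g{\left(B{\left(7 \right)} \right)} = 11 \left(-7\right) = -77$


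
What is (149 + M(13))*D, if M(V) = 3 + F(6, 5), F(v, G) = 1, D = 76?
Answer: 11628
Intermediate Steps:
M(V) = 4 (M(V) = 3 + 1 = 4)
(149 + M(13))*D = (149 + 4)*76 = 153*76 = 11628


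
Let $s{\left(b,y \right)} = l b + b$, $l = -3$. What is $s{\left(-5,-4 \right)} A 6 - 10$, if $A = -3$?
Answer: $-190$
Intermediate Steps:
$s{\left(b,y \right)} = - 2 b$ ($s{\left(b,y \right)} = - 3 b + b = - 2 b$)
$s{\left(-5,-4 \right)} A 6 - 10 = \left(-2\right) \left(-5\right) \left(-3\right) 6 - 10 = 10 \left(-3\right) 6 - 10 = \left(-30\right) 6 - 10 = -180 - 10 = -190$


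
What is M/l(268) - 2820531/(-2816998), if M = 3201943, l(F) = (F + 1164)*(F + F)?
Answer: 5592385618613/1081096224448 ≈ 5.1729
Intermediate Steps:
l(F) = 2*F*(1164 + F) (l(F) = (1164 + F)*(2*F) = 2*F*(1164 + F))
M/l(268) - 2820531/(-2816998) = 3201943/((2*268*(1164 + 268))) - 2820531/(-2816998) = 3201943/((2*268*1432)) - 2820531*(-1/2816998) = 3201943/767552 + 2820531/2816998 = 5592385618613/1081096224448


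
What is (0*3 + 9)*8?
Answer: 72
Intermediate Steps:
(0*3 + 9)*8 = (0 + 9)*8 = 9*8 = 72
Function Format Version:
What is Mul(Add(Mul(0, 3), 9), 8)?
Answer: 72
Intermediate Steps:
Mul(Add(Mul(0, 3), 9), 8) = Mul(Add(0, 9), 8) = Mul(9, 8) = 72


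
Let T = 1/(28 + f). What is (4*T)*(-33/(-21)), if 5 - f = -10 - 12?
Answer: 4/35 ≈ 0.11429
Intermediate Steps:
f = 27 (f = 5 - (-10 - 12) = 5 - 1*(-22) = 5 + 22 = 27)
T = 1/55 (T = 1/(28 + 27) = 1/55 ≈ 0.018182)
(4*T)*(-33/(-21)) = (4*(1/55))*(-33/(-21)) = 4*(-33*(-1/21))/55 = (4/55)*(11/7) = 4/35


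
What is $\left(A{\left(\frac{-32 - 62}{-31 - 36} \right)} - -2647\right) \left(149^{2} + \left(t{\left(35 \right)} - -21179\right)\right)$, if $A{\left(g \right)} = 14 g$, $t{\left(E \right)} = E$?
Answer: $\frac{7756740975}{67} \approx 1.1577 \cdot 10^{8}$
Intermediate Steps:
$\left(A{\left(\frac{-32 - 62}{-31 - 36} \right)} - -2647\right) \left(149^{2} + \left(t{\left(35 \right)} - -21179\right)\right) = \left(14 \frac{-32 - 62}{-31 - 36} - -2647\right) \left(149^{2} + \left(35 - -21179\right)\right) = \left(14 \left(- \frac{94}{-67}\right) + \left(-5960 + 8607\right)\right) \left(22201 + \left(35 + 21179\right)\right) = \left(14 \left(\left(-94\right) \left(- \frac{1}{67}\right)\right) + 2647\right) \left(22201 + 21214\right) = \left(14 \cdot \frac{94}{67} + 2647\right) 43415 = \left(\frac{1316}{67} + 2647\right) 43415 = \frac{178665}{67} \cdot 43415 = \frac{7756740975}{67}$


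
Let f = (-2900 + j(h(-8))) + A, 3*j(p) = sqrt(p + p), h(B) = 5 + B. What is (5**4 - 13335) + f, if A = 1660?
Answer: -13950 + I*sqrt(6)/3 ≈ -13950.0 + 0.8165*I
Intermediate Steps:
j(p) = sqrt(2)*sqrt(p)/3 (j(p) = sqrt(p + p)/3 = sqrt(2*p)/3 = (sqrt(2)*sqrt(p))/3 = sqrt(2)*sqrt(p)/3)
f = -1240 + I*sqrt(6)/3 (f = (-2900 + sqrt(2)*sqrt(5 - 8)/3) + 1660 = (-2900 + sqrt(2)*sqrt(-3)/3) + 1660 = (-2900 + sqrt(2)*(I*sqrt(3))/3) + 1660 = (-2900 + I*sqrt(6)/3) + 1660 = -1240 + I*sqrt(6)/3 ≈ -1240.0 + 0.8165*I)
(5**4 - 13335) + f = (5**4 - 13335) + (-1240 + I*sqrt(6)/3) = (625 - 13335) + (-1240 + I*sqrt(6)/3) = -12710 + (-1240 + I*sqrt(6)/3) = -13950 + I*sqrt(6)/3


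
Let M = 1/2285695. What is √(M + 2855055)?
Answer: √14915954004378477070/2285695 ≈ 1689.7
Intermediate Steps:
M = 1/2285695 ≈ 4.3750e-7
√(M + 2855055) = √(1/2285695 + 2855055) = √(6525784938226/2285695) = √14915954004378477070/2285695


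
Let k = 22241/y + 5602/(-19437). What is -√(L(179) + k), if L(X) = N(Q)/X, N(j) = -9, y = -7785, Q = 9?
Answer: -I*√28941534023191005590/3009527895 ≈ -1.7876*I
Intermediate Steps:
L(X) = -9/X
k = -158636629/50439015 (k = 22241/(-7785) + 5602/(-19437) = 22241*(-1/7785) + 5602*(-1/19437) = -22241/7785 - 5602/19437 = -158636629/50439015 ≈ -3.1451)
-√(L(179) + k) = -√(-9/179 - 158636629/50439015) = -√(-28849907726/9028583685) = -I*√28941534023191005590/3009527895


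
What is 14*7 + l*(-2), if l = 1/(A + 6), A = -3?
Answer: 292/3 ≈ 97.333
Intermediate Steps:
l = ⅓ (l = 1/(-3 + 6) = 1/3 = ⅓ ≈ 0.33333)
14*7 + l*(-2) = 14*7 + (⅓)*(-2) = 98 - ⅔ = 292/3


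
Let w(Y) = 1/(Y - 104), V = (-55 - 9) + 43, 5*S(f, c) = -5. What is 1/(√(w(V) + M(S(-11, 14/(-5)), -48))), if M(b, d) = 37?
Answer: 5*√5/68 ≈ 0.16442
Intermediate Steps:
S(f, c) = -1 (S(f, c) = (⅕)*(-5) = -1)
V = -21 (V = -64 + 43 = -21)
w(Y) = 1/(-104 + Y)
1/(√(w(V) + M(S(-11, 14/(-5)), -48))) = 1/(√(1/(-104 - 21) + 37)) = 1/(√(1/(-125) + 37)) = 1/(√(-1/125 + 37)) = 1/(√(4624/125)) = 1/(68*√5/25) = 5*√5/68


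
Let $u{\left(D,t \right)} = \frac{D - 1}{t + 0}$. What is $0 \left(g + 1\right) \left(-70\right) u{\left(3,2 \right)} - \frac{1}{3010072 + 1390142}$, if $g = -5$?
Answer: $- \frac{1}{4400214} \approx -2.2726 \cdot 10^{-7}$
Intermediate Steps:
$u{\left(D,t \right)} = \frac{-1 + D}{t}$
$0 \left(g + 1\right) \left(-70\right) u{\left(3,2 \right)} - \frac{1}{3010072 + 1390142} = 0 \left(-5 + 1\right) \left(-70\right) \frac{-1 + 3}{2} - \frac{1}{3010072 + 1390142} = 0 \left(-4\right) \left(-70\right) \frac{1}{2} \cdot 2 - \frac{1}{4400214} = 0 \left(-70\right) 1 - \frac{1}{4400214} = 0 \cdot 1 - \frac{1}{4400214} = 0 - \frac{1}{4400214} = - \frac{1}{4400214}$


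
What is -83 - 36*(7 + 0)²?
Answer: -1847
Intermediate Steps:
-83 - 36*(7 + 0)² = -83 - 36*7² = -83 - 36*49 = -83 - 1764 = -1847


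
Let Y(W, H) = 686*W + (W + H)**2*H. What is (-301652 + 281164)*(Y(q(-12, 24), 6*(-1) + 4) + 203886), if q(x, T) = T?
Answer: -4494698416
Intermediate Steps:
Y(W, H) = 686*W + H*(H + W)**2 (Y(W, H) = 686*W + (H + W)**2*H = 686*W + H*(H + W)**2)
(-301652 + 281164)*(Y(q(-12, 24), 6*(-1) + 4) + 203886) = (-301652 + 281164)*((686*24 + (6*(-1) + 4)*((6*(-1) + 4) + 24)**2) + 203886) = -20488*((16464 + (-6 + 4)*((-6 + 4) + 24)**2) + 203886) = -20488*((16464 - 2*(-2 + 24)**2) + 203886) = -20488*((16464 - 2*22**2) + 203886) = -20488*((16464 - 2*484) + 203886) = -20488*((16464 - 968) + 203886) = -20488*(15496 + 203886) = -20488*219382 = -4494698416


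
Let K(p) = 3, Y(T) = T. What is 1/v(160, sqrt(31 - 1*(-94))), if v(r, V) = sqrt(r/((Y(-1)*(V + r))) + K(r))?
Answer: sqrt(32 + sqrt(5))/sqrt(64 + 3*sqrt(5)) ≈ 0.69584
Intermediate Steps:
v(r, V) = sqrt(3 + r/(-V - r)) (v(r, V) = sqrt(r/((-(V + r))) + 3) = sqrt(r/(-V - r) + 3) = sqrt(3 + r/(-V - r)))
1/v(160, sqrt(31 - 1*(-94))) = 1/(sqrt((2*160 + 3*sqrt(31 - 1*(-94)))/(sqrt(31 - 1*(-94)) + 160))) = 1/(sqrt((320 + 3*sqrt(31 + 94))/(sqrt(31 + 94) + 160))) = 1/(sqrt((320 + 3*sqrt(125))/(sqrt(125) + 160))) = 1/(sqrt((320 + 3*(5*sqrt(5)))/(5*sqrt(5) + 160))) = 1/(sqrt((320 + 15*sqrt(5))/(160 + 5*sqrt(5)))) = 1/(sqrt(320 + 15*sqrt(5))/sqrt(160 + 5*sqrt(5))) = sqrt(160 + 5*sqrt(5))/sqrt(320 + 15*sqrt(5))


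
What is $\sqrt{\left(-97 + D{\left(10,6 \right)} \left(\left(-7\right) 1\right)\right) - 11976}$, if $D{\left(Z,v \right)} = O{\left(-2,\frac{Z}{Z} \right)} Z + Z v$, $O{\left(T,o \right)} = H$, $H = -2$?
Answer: $i \sqrt{12353} \approx 111.14 i$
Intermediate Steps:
$O{\left(T,o \right)} = -2$
$D{\left(Z,v \right)} = - 2 Z + Z v$
$\sqrt{\left(-97 + D{\left(10,6 \right)} \left(\left(-7\right) 1\right)\right) - 11976} = \sqrt{\left(-97 + 10 \left(-2 + 6\right) \left(\left(-7\right) 1\right)\right) - 11976} = \sqrt{\left(-97 + 10 \cdot 4 \left(-7\right)\right) - 11976} = \sqrt{\left(-97 + 40 \left(-7\right)\right) - 11976} = \sqrt{\left(-97 - 280\right) - 11976} = \sqrt{-377 - 11976} = \sqrt{-12353} = i \sqrt{12353}$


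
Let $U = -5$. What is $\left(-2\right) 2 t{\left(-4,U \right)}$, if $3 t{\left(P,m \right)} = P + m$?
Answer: $12$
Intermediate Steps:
$t{\left(P,m \right)} = \frac{P}{3} + \frac{m}{3}$ ($t{\left(P,m \right)} = \frac{P + m}{3} = \frac{P}{3} + \frac{m}{3}$)
$\left(-2\right) 2 t{\left(-4,U \right)} = \left(-2\right) 2 \left(\frac{1}{3} \left(-4\right) + \frac{1}{3} \left(-5\right)\right) = - 4 \left(- \frac{4}{3} - \frac{5}{3}\right) = \left(-4\right) \left(-3\right) = 12$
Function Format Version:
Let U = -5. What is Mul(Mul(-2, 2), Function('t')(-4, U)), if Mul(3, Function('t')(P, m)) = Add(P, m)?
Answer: 12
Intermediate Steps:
Function('t')(P, m) = Add(Mul(Rational(1, 3), P), Mul(Rational(1, 3), m)) (Function('t')(P, m) = Mul(Rational(1, 3), Add(P, m)) = Add(Mul(Rational(1, 3), P), Mul(Rational(1, 3), m)))
Mul(Mul(-2, 2), Function('t')(-4, U)) = Mul(Mul(-2, 2), Add(Mul(Rational(1, 3), -4), Mul(Rational(1, 3), -5))) = Mul(-4, Add(Rational(-4, 3), Rational(-5, 3))) = Mul(-4, -3) = 12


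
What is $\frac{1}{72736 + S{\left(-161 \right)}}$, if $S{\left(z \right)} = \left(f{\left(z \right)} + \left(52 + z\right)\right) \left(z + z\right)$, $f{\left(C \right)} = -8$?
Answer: $\frac{1}{110410} \approx 9.0572 \cdot 10^{-6}$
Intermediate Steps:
$S{\left(z \right)} = 2 z \left(44 + z\right)$ ($S{\left(z \right)} = \left(-8 + \left(52 + z\right)\right) \left(z + z\right) = \left(44 + z\right) 2 z = 2 z \left(44 + z\right)$)
$\frac{1}{72736 + S{\left(-161 \right)}} = \frac{1}{72736 + 2 \left(-161\right) \left(44 - 161\right)} = \frac{1}{72736 + 2 \left(-161\right) \left(-117\right)} = \frac{1}{72736 + 37674} = \frac{1}{110410}$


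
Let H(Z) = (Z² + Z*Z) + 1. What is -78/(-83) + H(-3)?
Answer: 1655/83 ≈ 19.940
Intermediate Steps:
H(Z) = 1 + 2*Z² (H(Z) = (Z² + Z²) + 1 = 2*Z² + 1 = 1 + 2*Z²)
-78/(-83) + H(-3) = -78/(-83) + (1 + 2*(-3)²) = -78*(-1/83) + (1 + 2*9) = 78/83 + (1 + 18) = 78/83 + 19 = 1655/83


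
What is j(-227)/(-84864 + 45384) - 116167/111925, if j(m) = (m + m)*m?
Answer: -1612103981/441879900 ≈ -3.6483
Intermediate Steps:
j(m) = 2*m² (j(m) = (2*m)*m = 2*m²)
j(-227)/(-84864 + 45384) - 116167/111925 = (2*(-227)²)/(-84864 + 45384) - 116167/111925 = (2*51529)/(-39480) - 116167*1/111925 = 103058*(-1/39480) - 116167/111925 = -51529/19740 - 116167/111925 = -1612103981/441879900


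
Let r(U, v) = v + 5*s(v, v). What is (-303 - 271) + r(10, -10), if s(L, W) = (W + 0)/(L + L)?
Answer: -1163/2 ≈ -581.50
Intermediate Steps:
s(L, W) = W/(2*L) (s(L, W) = W/((2*L)) = W*(1/(2*L)) = W/(2*L))
r(U, v) = 5/2 + v (r(U, v) = v + 5*(v/(2*v)) = v + 5*(1/2) = v + 5/2 = 5/2 + v)
(-303 - 271) + r(10, -10) = (-303 - 271) + (5/2 - 10) = -574 - 15/2 = -1163/2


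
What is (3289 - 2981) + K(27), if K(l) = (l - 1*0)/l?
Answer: 309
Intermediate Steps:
K(l) = 1 (K(l) = (l + 0)/l = l/l = 1)
(3289 - 2981) + K(27) = (3289 - 2981) + 1 = 308 + 1 = 309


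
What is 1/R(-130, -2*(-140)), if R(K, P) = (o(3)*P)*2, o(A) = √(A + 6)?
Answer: 1/1680 ≈ 0.00059524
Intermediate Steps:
o(A) = √(6 + A)
R(K, P) = 6*P (R(K, P) = (√(6 + 3)*P)*2 = (√9*P)*2 = (3*P)*2 = 6*P)
1/R(-130, -2*(-140)) = 1/(6*(-2*(-140))) = 1/(6*280) = 1/1680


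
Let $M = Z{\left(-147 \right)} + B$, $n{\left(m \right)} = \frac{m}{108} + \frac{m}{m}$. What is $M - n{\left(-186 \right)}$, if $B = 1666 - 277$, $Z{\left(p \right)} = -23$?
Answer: $\frac{24601}{18} \approx 1366.7$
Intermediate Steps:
$n{\left(m \right)} = 1 + \frac{m}{108}$ ($n{\left(m \right)} = m \frac{1}{108} + 1 = \frac{m}{108} + 1 = 1 + \frac{m}{108}$)
$B = 1389$
$M = 1366$ ($M = -23 + 1389 = 1366$)
$M - n{\left(-186 \right)} = 1366 - \left(1 + \frac{1}{108} \left(-186\right)\right) = 1366 - \left(1 - \frac{31}{18}\right) = 1366 - - \frac{13}{18} = 1366 + \frac{13}{18} = \frac{24601}{18}$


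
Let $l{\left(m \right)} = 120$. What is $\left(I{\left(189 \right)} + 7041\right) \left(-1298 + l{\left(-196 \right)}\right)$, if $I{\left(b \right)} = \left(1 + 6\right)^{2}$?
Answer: $-8352020$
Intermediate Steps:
$I{\left(b \right)} = 49$ ($I{\left(b \right)} = 7^{2} = 49$)
$\left(I{\left(189 \right)} + 7041\right) \left(-1298 + l{\left(-196 \right)}\right) = \left(49 + 7041\right) \left(-1298 + 120\right) = 7090 \left(-1178\right) = -8352020$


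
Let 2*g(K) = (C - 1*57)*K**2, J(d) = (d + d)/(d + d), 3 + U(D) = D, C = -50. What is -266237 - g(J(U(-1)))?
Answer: -532367/2 ≈ -2.6618e+5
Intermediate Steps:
U(D) = -3 + D
J(d) = 1 (J(d) = (2*d)/((2*d)) = (2*d)*(1/(2*d)) = 1)
g(K) = -107*K**2/2 (g(K) = ((-50 - 1*57)*K**2)/2 = ((-50 - 57)*K**2)/2 = (-107*K**2)/2 = -107*K**2/2)
-266237 - g(J(U(-1))) = -266237 - (-107)*1**2/2 = -266237 - (-107)/2 = -266237 - 1*(-107/2) = -266237 + 107/2 = -532367/2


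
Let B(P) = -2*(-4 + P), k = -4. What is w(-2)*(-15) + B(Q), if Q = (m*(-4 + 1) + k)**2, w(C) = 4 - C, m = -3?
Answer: -132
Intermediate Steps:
Q = 25 (Q = (-3*(-4 + 1) - 4)**2 = (-3*(-3) - 4)**2 = (9 - 4)**2 = 5**2 = 25)
B(P) = 8 - 2*P
w(-2)*(-15) + B(Q) = (4 - 1*(-2))*(-15) + (8 - 2*25) = (4 + 2)*(-15) + (8 - 50) = 6*(-15) - 42 = -90 - 42 = -132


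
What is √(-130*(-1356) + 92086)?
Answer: √268366 ≈ 518.04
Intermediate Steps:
√(-130*(-1356) + 92086) = √(176280 + 92086) = √268366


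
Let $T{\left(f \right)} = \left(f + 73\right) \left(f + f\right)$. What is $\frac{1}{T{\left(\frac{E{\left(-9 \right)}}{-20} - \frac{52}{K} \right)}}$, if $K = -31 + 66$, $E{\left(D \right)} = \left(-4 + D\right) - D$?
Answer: $- \frac{49}{9036} \approx -0.0054228$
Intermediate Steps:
$E{\left(D \right)} = -4$
$K = 35$
$T{\left(f \right)} = 2 f \left(73 + f\right)$ ($T{\left(f \right)} = \left(73 + f\right) 2 f = 2 f \left(73 + f\right)$)
$\frac{1}{T{\left(\frac{E{\left(-9 \right)}}{-20} - \frac{52}{K} \right)}} = \frac{1}{2 \left(- \frac{4}{-20} - \frac{52}{35}\right) \left(73 - \left(- \frac{1}{5} + \frac{52}{35}\right)\right)} = \frac{1}{2 \left(\left(-4\right) \left(- \frac{1}{20}\right) - \frac{52}{35}\right) \left(73 - \frac{9}{7}\right)} = \frac{1}{2 \left(\frac{1}{5} - \frac{52}{35}\right) \left(73 + \left(\frac{1}{5} - \frac{52}{35}\right)\right)} = \frac{1}{2 \left(- \frac{9}{7}\right) \left(73 - \frac{9}{7}\right)} = \frac{1}{2 \left(- \frac{9}{7}\right) \frac{502}{7}} = \frac{1}{- \frac{9036}{49}} = - \frac{49}{9036}$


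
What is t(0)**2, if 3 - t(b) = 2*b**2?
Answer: 9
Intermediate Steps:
t(b) = 3 - 2*b**2
t(0)**2 = (3 - 2*0**2)**2 = (3 - 2*0)**2 = (3 + 0)**2 = 3**2 = 9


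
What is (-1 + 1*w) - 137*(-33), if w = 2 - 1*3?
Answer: 4519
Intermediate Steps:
w = -1 (w = 2 - 3 = -1)
(-1 + 1*w) - 137*(-33) = (-1 + 1*(-1)) - 137*(-33) = (-1 - 1) + 4521 = -2 + 4521 = 4519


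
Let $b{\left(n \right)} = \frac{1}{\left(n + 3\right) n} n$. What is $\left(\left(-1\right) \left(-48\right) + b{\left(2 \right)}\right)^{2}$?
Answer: $\frac{58081}{25} \approx 2323.2$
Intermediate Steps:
$b{\left(n \right)} = \frac{1}{3 + n}$ ($b{\left(n \right)} = \frac{1}{\left(3 + n\right) n} n = \frac{1}{n \left(3 + n\right)} n = \frac{1}{3 + n}$)
$\left(\left(-1\right) \left(-48\right) + b{\left(2 \right)}\right)^{2} = \left(\left(-1\right) \left(-48\right) + \frac{1}{3 + 2}\right)^{2} = \left(48 + \frac{1}{5}\right)^{2} = \left(\frac{241}{5}\right)^{2} = \frac{58081}{25}$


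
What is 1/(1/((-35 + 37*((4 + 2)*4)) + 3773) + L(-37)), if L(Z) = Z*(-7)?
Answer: 4626/1198135 ≈ 0.0038610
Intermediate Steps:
L(Z) = -7*Z
1/(1/((-35 + 37*((4 + 2)*4)) + 3773) + L(-37)) = 1/(1/((-35 + 37*((4 + 2)*4)) + 3773) - 7*(-37)) = 1/(1/((-35 + 37*(6*4)) + 3773) + 259) = 1/(1/((-35 + 37*24) + 3773) + 259) = 1/(1/((-35 + 888) + 3773) + 259) = 1/(1/(853 + 3773) + 259) = 1/(1/4626 + 259) = 1/(1198135/4626) = 4626/1198135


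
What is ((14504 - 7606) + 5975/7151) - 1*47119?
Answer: -287614396/7151 ≈ -40220.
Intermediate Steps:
((14504 - 7606) + 5975/7151) - 1*47119 = (6898 + 5975*(1/7151)) - 47119 = (6898 + 5975/7151) - 47119 = 49333573/7151 - 47119 = -287614396/7151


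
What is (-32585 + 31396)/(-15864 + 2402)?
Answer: 1189/13462 ≈ 0.088323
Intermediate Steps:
(-32585 + 31396)/(-15864 + 2402) = -1189/(-13462) = -1189*(-1/13462) = 1189/13462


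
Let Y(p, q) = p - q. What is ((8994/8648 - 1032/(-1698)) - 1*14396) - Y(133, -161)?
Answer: -17974019101/1223692 ≈ -14688.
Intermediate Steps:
((8994/8648 - 1032/(-1698)) - 1*14396) - Y(133, -161) = ((8994/8648 - 1032/(-1698)) - 1*14396) - (133 - 1*(-161)) = ((8994*(1/8648) - 1032*(-1/1698)) - 14396) - (133 + 161) = ((4497/4324 + 172/283) - 14396) - 1*294 = (2016379/1223692 - 14396) - 294 = -17614253653/1223692 - 294 = -17974019101/1223692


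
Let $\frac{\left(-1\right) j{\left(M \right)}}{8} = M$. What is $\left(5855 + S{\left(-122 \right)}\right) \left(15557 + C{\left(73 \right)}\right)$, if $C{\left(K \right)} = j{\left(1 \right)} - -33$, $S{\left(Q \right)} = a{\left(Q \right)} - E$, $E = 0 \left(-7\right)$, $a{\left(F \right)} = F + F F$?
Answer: $321254094$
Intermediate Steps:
$a{\left(F \right)} = F + F^{2}$
$E = 0$
$j{\left(M \right)} = - 8 M$
$S{\left(Q \right)} = Q \left(1 + Q\right)$ ($S{\left(Q \right)} = Q \left(1 + Q\right) - 0 = Q \left(1 + Q\right) + 0 = Q \left(1 + Q\right)$)
$C{\left(K \right)} = 25$ ($C{\left(K \right)} = \left(-8\right) 1 - -33 = -8 + 33 = 25$)
$\left(5855 + S{\left(-122 \right)}\right) \left(15557 + C{\left(73 \right)}\right) = \left(5855 - 122 \left(1 - 122\right)\right) \left(15557 + 25\right) = \left(5855 - -14762\right) 15582 = \left(5855 + 14762\right) 15582 = 20617 \cdot 15582 = 321254094$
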